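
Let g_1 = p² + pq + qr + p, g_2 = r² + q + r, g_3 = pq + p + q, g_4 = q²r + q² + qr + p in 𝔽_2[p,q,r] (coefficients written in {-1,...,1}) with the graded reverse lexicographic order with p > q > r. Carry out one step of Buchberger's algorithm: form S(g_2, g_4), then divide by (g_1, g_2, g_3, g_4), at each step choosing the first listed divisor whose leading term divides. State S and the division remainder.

S(g_2, g_4) = q³ + qr² + pr; remainder on division = q³ + q² + pr + qr.

lcm(LM(g_2), LM(g_4)) = q²r².
S = (lcm/LT(g_2))·g_2 − (lcm/LT(g_4))·g_4 = q³ + qr² + pr.
Reduce S modulo (g_1, g_2, g_3, g_4) in that order:
  leading term q³: no divisor's leading term divides it; move q³ to the remainder.
  leading term qr²: subtract (q)·g_2 from qr² + pr → q² + pr + qr
  leading term q²: no divisor's leading term divides it; move q² to the remainder.
  leading term pr: no divisor's leading term divides it; move pr to the remainder.
  leading term qr: no divisor's leading term divides it; move qr to the remainder.
The remainder q³ + q² + pr + qr is nonzero, so it would be added as the next basis element.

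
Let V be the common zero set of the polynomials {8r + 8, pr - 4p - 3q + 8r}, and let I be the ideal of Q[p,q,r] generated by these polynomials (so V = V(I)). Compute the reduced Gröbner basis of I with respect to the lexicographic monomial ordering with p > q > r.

This is the nonlinear analogue of row-reducing a linear system.

f_1 = 8r + 8, LT = r.
f_2 = pr - 4p - 3q + 8r, LT = pr.

S(f_1,f_2): lcm = pr. S = 5p + 3q - 8r.
  reduce S modulo (f_1, f_2):
  remainder 5p + 3q + 8 ≠ 0; add g_3 = 5p + 3q + 8 to the basis.

The other S-polynomials (S(f_1,g_3), S(f_2,g_3)) all reduce to 0 modulo the current basis, so we have a Gröbner basis.
Inter-reduce: drop elements whose leading term is divisible by another's, tail-reduce, and make monic.

G = {p + 3/5q + 8/5, r + 1}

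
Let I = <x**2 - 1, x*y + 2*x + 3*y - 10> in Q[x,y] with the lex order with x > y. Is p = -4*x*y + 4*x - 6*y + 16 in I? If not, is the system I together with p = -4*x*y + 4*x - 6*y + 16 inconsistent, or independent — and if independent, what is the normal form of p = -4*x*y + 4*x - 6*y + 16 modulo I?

First compute the reduced Gröbner basis of I by Buchberger's algorithm.
f_1 = x**2 - 1, LT = x**2.
f_2 = x*y + 2*x + 3*y - 10, LT = x*y.

S(f_1,f_2): lcm = x**2*y. S = -2*x**2 - 3*x*y + 10*x - y.
  reduce S modulo (f_1, f_2):
  remainder 16*x + 8*y - 32 ≠ 0; add h_3 = 16*x + 8*y - 32 to the basis.

S(f_2,h_3): lcm = x*y. S = 2*x - 1/2*y**2 + 5*y - 10.
  reduce S modulo (f_1, f_2, h_3):
  remainder -1/2*y**2 + 4*y - 6 ≠ 0; add h_4 = -1/2*y**2 + 4*y - 6 to the basis.

The other S-polynomials (S(f_1,h_3), S(f_1,h_4), S(f_2,h_4), S(h_3,h_4)) all reduce to 0 modulo the current basis, so we have a Gröbner basis.
Inter-reduce: drop elements whose leading term is divisible by another's, tail-reduce, and make monic.
Reduced Gröbner basis: {x + 1/2*y - 2, y**2 - 8*y + 12}.
Label its elements g_1 = x + 1/2*y - 2, g_2 = y**2 - 8*y + 12.

Reduce p = -4*x*y + 4*x - 6*y + 16 modulo G:
  leading term x*y: subtract (-4*y)·g_1 from -4*x*y + 4*x - 6*y + 16 → 4*x + 2*y**2 - 14*y + 16
  leading term x: subtract (4)·g_1 from 4*x + 2*y**2 - 14*y + 16 → 2*y**2 - 16*y + 24
  leading term y**2: subtract (2)·g_2 from 2*y**2 - 16*y + 24 → 0
  normal form = 0.
Since the normal form is 0, p ∈ I.

-4*x*y + 4*x - 6*y + 16 lies in I (it reduces to 0).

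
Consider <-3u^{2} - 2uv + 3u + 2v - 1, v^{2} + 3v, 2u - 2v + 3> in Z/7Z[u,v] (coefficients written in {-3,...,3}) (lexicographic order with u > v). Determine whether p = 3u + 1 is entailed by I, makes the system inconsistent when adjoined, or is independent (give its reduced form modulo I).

3u + 1 lies in I (it reduces to 0).

First compute the reduced Gröbner basis of I by Buchberger's algorithm.
f_1 = -3u^{2} - 2uv + 3u + 2v - 1, LT = u^{2}.
f_2 = v^{2} + 3v, LT = v^{2}.
f_3 = 2u - 2v + 3, LT = u.

S(f_1,f_3): lcm = u^{2}. S = -3uv + u - 3v - 2.
  leading term uv: subtract (2v)·f_3 from -3uv + u - 3v - 2 → u - 3v^{2} - 2v - 2
  leading term u: subtract (-3)·f_3 from u - 3v^{2} - 2v - 2 → -3v^{2} - v
  leading term v^{2}: subtract (-3)·f_2 from -3v^{2} - v → v
  leading term v: no divisor's leading term divides it; move v to the remainder.
  remainder v ≠ 0; add h_4 = v to the basis.

The other S-polynomials (S(f_1,f_2), S(f_2,f_3), S(f_1,h_4), S(f_2,h_4), S(f_3,h_4)) all reduce to 0 modulo the current basis, so we have a Gröbner basis.
Inter-reduce: drop elements whose leading term is divisible by another's, tail-reduce, and make monic.
Reduced Gröbner basis: {u - 2, v}.
Label its elements g_1 = u - 2, g_2 = v.

Reduce p = 3u + 1 modulo G:
  leading term u: subtract (3)·g_1 from 3u + 1 → 0
  normal form = 0.
Since the normal form is 0, p ∈ I.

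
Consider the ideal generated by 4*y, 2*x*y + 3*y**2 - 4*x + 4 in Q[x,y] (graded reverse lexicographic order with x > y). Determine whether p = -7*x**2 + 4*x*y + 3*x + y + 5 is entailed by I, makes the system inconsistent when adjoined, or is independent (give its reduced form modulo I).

Adjoining -7*x**2 + 4*x*y + 3*x + y + 5 makes the ideal the whole ring: the system is inconsistent.

First compute the reduced Gröbner basis of I by Buchberger's algorithm.
f_1 = 4*y, LT = y.
f_2 = 2*x*y + 3*y**2 - 4*x + 4, LT = x*y.

S(f_1,f_2): lcm = x*y. S = -3/2*y**2 + 2*x - 2.
  leading term y**2: subtract (-3/8*y)·f_1 from -3/2*y**2 + 2*x - 2 → 2*x - 2
  leading term x: no divisor's leading term divides it; move 2*x to the remainder.
  leading term 1: no divisor's leading term divides it; move -2 to the remainder.
  remainder 2*x - 2 ≠ 0; add h_3 = 2*x - 2 to the basis.

The other S-polynomials (S(f_1,h_3), S(f_2,h_3)) all reduce to 0 modulo the current basis, so we have a Gröbner basis.
Inter-reduce: drop elements whose leading term is divisible by another's, tail-reduce, and make monic.
Reduced Gröbner basis: {x - 1, y}.
Label its elements g_1 = x - 1, g_2 = y.

Reduce p = -7*x**2 + 4*x*y + 3*x + y + 5 modulo G:
  leading term x**2: subtract (-7*x)·g_1 from -7*x**2 + 4*x*y + 3*x + y + 5 → 4*x*y - 4*x + y + 5
  leading term x*y: subtract (4*y)·g_1 from 4*x*y - 4*x + y + 5 → -4*x + 5*y + 5
  leading term x: subtract (-4)·g_1 from -4*x + 5*y + 5 → 5*y + 1
  leading term y: subtract (5)·g_2 from 5*y + 1 → 1
  leading term 1: no divisor's leading term divides it; move 1 to the remainder.
  normal form = 1.
The normal form is nonzero, so p ∉ I. Since p minus its normal form lies in I, I + (p) = I + (r) where r = 1; decide whether this ideal is the whole ring.
Here r = 1 is a nonzero constant, hence a unit: 1 ∈ I + (p), the Gröbner basis of I + (p) is {1}, and the enlarged system has no common solution — adjoining p is inconsistent.

The remainder on division by a Gröbner basis is unique — it is the normal form.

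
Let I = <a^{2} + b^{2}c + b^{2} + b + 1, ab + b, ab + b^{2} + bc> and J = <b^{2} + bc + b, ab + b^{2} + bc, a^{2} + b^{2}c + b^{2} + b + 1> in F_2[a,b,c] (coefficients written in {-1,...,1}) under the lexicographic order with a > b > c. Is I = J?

Yes, the ideals are equal.

For a fixed monomial order, each ideal has a unique reduced Gröbner basis; comparing bases decides equality.
Buchberger on the first generating set:
f_1 = a^{2} + b^{2}c + b^{2} + b + 1, LT = a^{2}.
f_2 = ab + b, LT = ab.
f_3 = ab + b^{2} + bc, LT = ab.

S(f_1,f_2): lcm = a^{2}b. S = ab + b^{3}c + b^{3} + b^{2} + b.
  leading term ab: subtract (1)·f_2 from ab + b^{3}c + b^{3} + b^{2} + b → b^{3}c + b^{3} + b^{2}
  leading term b^{3}c: no divisor's leading term divides it; move b^{3}c to the remainder.
  leading term b^{3}: no divisor's leading term divides it; move b^{3} to the remainder.
  leading term b^{2}: no divisor's leading term divides it; move b^{2} to the remainder.
  remainder b^{3}c + b^{3} + b^{2} ≠ 0; add g_4 = b^{3}c + b^{3} + b^{2} to the basis.

S(f_1,f_3): lcm = a^{2}b. S = ab^{2} + abc + b^{3}c + b^{3} + b^{2} + b.
  leading term ab^{2}: subtract (b)·f_2 from ab^{2} + abc + b^{3}c + b^{3} + b^{2} + b → abc + b^{3}c + b^{3} + b
  leading term abc: subtract (c)·f_2 from abc + b^{3}c + b^{3} + b → b^{3}c + b^{3} + bc + b
  leading term b^{3}c: subtract (1)·g_4 from b^{3}c + b^{3} + bc + b → b^{2} + bc + b
  leading term b^{2}: no divisor's leading term divides it; move b^{2} to the remainder.
  leading term bc: no divisor's leading term divides it; move bc to the remainder.
  leading term b: no divisor's leading term divides it; move b to the remainder.
  remainder b^{2} + bc + b ≠ 0; add g_5 = b^{2} + bc + b to the basis.

S(g_4,g_5): lcm = b^{3}c. S = b^{3} + b^{2}c^{2} + b^{2}c + b^{2}.
  leading term b^{3}: subtract (b)·g_5 from b^{3} + b^{2}c^{2} + b^{2}c + b^{2} → b^{2}c^{2}
  leading term b^{2}c^{2}: subtract (c^{2})·g_5 from b^{2}c^{2} → bc^{3} + bc^{2}
  leading term bc^{3}: no divisor's leading term divides it; move bc^{3} to the remainder.
  leading term bc^{2}: no divisor's leading term divides it; move bc^{2} to the remainder.
  remainder bc^{3} + bc^{2} ≠ 0; add g_6 = bc^{3} + bc^{2} to the basis.

The other S-polynomials (S(f_2,f_3), S(f_1,g_4), S(f_2,g_4), S(f_3,g_4), S(f_1,g_5), S(f_2,g_5), S(f_3,g_5), S(f_1,g_6), S(f_2,g_6), S(f_3,g_6), S(g_4,g_6), S(g_5,g_6)) all reduce to 0 modulo the current basis, so we have a Gröbner basis.
Inter-reduce: drop elements whose leading term is divisible by another's, tail-reduce, and make monic.
Reduced Gröbner basis: {a^{2} + bc^{2} + 1, ab + b, b^{2} + bc + b, bc^{3} + bc^{2}}.

Buchberger on the second generating set:
h_1 = b^{2} + bc + b, LT = b^{2}.
h_2 = ab + b^{2} + bc, LT = ab.
h_3 = a^{2} + b^{2}c + b^{2} + b + 1, LT = a^{2}.

S(h_2,h_3): lcm = a^{2}b. S = ab^{2} + abc + b^{3}c + b^{3} + b^{2} + b.
  leading term ab^{2}: subtract (a)·h_1 from ab^{2} + abc + b^{3}c + b^{3} + b^{2} + b → ab + b^{3}c + b^{3} + b^{2} + b
  leading term ab: subtract (1)·h_2 from ab + b^{3}c + b^{3} + b^{2} + b → b^{3}c + b^{3} + bc + b
  leading term b^{3}c: subtract (bc)·h_1 from b^{3}c + b^{3} + bc + b → b^{3} + b^{2}c^{2} + b^{2}c + bc + b
  leading term b^{3}: subtract (b)·h_1 from b^{3} + b^{2}c^{2} + b^{2}c + bc + b → b^{2}c^{2} + b^{2} + bc + b
  leading term b^{2}c^{2}: subtract (c^{2})·h_1 from b^{2}c^{2} + b^{2} + bc + b → b^{2} + bc^{3} + bc^{2} + bc + b
  leading term b^{2}: subtract (1)·h_1 from b^{2} + bc^{3} + bc^{2} + bc + b → bc^{3} + bc^{2}
  leading term bc^{3}: no divisor's leading term divides it; move bc^{3} to the remainder.
  leading term bc^{2}: no divisor's leading term divides it; move bc^{2} to the remainder.
  remainder bc^{3} + bc^{2} ≠ 0; add k_4 = bc^{3} + bc^{2} to the basis.

The other S-polynomials (S(h_1,h_2), S(h_1,h_3), S(h_1,k_4), S(h_2,k_4), S(h_3,k_4)) all reduce to 0 modulo the current basis, so we have a Gröbner basis.
Inter-reduce: drop elements whose leading term is divisible by another's, tail-reduce, and make monic.
Reduced Gröbner basis: {a^{2} + bc^{2} + 1, ab + b, b^{2} + bc + b, bc^{3} + bc^{2}}.

Same reduced basis, so the two generating sets span the same ideal.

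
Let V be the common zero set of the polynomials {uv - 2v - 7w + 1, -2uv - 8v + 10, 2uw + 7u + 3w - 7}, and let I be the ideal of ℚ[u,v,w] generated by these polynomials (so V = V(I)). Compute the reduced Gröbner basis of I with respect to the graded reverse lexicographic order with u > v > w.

G = {w² + 55/7w, u - 35/61w - 1, v + 7/6w - 1}

f_1 = uv - 2v - 7w + 1, LT = uv.
f_2 = -2uv - 8v + 10, LT = uv.
f_3 = 2uw + 7u + 3w - 7, LT = uw.

S(f_1,f_2): lcm = uv. S = -6v - 7w + 6.
  reduce S modulo (f_1, f_2, f_3):
  remainder -6v - 7w + 6 ≠ 0; add g_4 = -6v - 7w + 6 to the basis.

S(f_1,f_3): lcm = uvw. S = -7/2uv - 7/2vw - 7w² + 7/2v + w.
  reduce S modulo (f_1, f_2, f_3, g_4):
  remainder -35/12w² - 275/12w ≠ 0; add g_5 = -35/12w² - 275/12w to the basis.

S(f_1,g_4): lcm = uv. S = -7/6uw + u - 2v - 7w + 1.
  reduce S modulo (f_1, f_2, f_3, g_4, g_5):
  remainder 61/12u - 35/12w - 61/12 ≠ 0; add g_6 = 61/12u - 35/12w - 61/12 to the basis.

The other S-polynomials (S(f_2,f_3), S(f_2,g_4), S(f_3,g_4), S(f_1,g_5), S(f_2,g_5), S(f_3,g_5), S(g_4,g_5), S(f_1,g_6), S(f_2,g_6), S(f_3,g_6), S(g_4,g_6), S(g_5,g_6)) all reduce to 0 modulo the current basis, so we have a Gröbner basis.
Inter-reduce: drop elements whose leading term is divisible by another's, tail-reduce, and make monic.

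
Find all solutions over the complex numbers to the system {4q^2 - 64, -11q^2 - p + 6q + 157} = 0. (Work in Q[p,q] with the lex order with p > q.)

{(-43, -4), (5, 4)}

Compute a lex Gröbner basis by Buchberger's algorithm.
f_1 = 4q^2 - 64, LT = q^2.
f_2 = -p - 11q^2 + 6q + 157, LT = p.

The S-polynomials (S(f_1,f_2)) all reduce to 0 modulo the current basis, so we have a Gröbner basis.
Inter-reduce: drop elements whose leading term is divisible by another's, tail-reduce, and make monic.
Reduced Gröbner basis: {p - 6q + 19, q^2 - 16}.

Since the basis is lex-ordered, q^2 - 16 is univariate in q. Its roots are {-4, 4}. Back-substituting each root into the other basis elements fixes the other coordinates.
  q = -4: the earlier basis element becomes p + 43 = 0, giving p = -43 — point (-43, -4).
  q = 4: the earlier basis element becomes p - 5 = 0, giving p = 5 — point (5, 4).
Check: every point annihilates each of the original generators.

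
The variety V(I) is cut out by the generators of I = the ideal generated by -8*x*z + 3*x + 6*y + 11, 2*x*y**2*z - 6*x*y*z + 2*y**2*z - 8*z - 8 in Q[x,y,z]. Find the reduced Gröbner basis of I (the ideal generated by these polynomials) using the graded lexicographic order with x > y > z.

G = {y**3*z + 4/3*y**2*z**2 - 5/3*y**2*z - 11/2*y*z - 16/3*z**2 - 10/3*z + 2, x*y**2 + 2*y**3 + 8/3*y**2*z - 3*x*y - 7/3*y**2 - 11*y - 32/3*z - 32/3, x*z - 3/8*x - 3/4*y - 11/8}

Buchberger's algorithm terminates because the ascending chain of leading-term ideals stabilizes.

f_1 = -8*x*z + 3*x + 6*y + 11, LT = x*z.
f_2 = 2*x*y**2*z - 6*x*y*z + 2*y**2*z - 8*z - 8, LT = x*y**2*z.

S(f_1,f_2): lcm = x*y**2*z. S = -3/8*x*y**2 + 3*x*y*z - 3/4*y**3 - y**2*z - 11/8*y**2 + 4*z + 4.
  leading term x*y**2: no divisor's leading term divides it; move -3/8*x*y**2 to the remainder.
  leading term x*y*z: subtract (-3/8*y)·f_1 from 3*x*y*z - 3/4*y**3 - y**2*z - 11/8*y**2 + 4*z + 4 → -3/4*y**3 - y**2*z + 9/8*x*y + 7/8*y**2 + 33/8*y + 4*z + 4
  leading term y**3: no divisor's leading term divides it; move -3/4*y**3 to the remainder.
  leading term y**2*z: no divisor's leading term divides it; move -y**2*z to the remainder.
  leading term x*y: no divisor's leading term divides it; move 9/8*x*y to the remainder.
  leading term y**2: no divisor's leading term divides it; move 7/8*y**2 to the remainder.
  leading term y: no divisor's leading term divides it; move 33/8*y to the remainder.
  leading term z: no divisor's leading term divides it; move 4*z to the remainder.
  leading term 1: no divisor's leading term divides it; move 4 to the remainder.
  remainder -3/8*x*y**2 - 3/4*y**3 - y**2*z + 9/8*x*y + 7/8*y**2 + 33/8*y + 4*z + 4 ≠ 0; add g_3 = -3/8*x*y**2 - 3/4*y**3 - y**2*z + 9/8*x*y + 7/8*y**2 + 33/8*y + 4*z + 4 to the basis.

S(f_1,g_3): lcm = x*y**2*z. S = -2*y**3*z - 8/3*y**2*z**2 - 3/8*x*y**2 + 3*x*y*z - 3/4*y**3 + 7/3*y**2*z - 11/8*y**2 + 11*y*z + 32/3*z**2 + 32/3*z.
  leading term y**3*z: no divisor's leading term divides it; move -2*y**3*z to the remainder.
  leading term y**2*z**2: no divisor's leading term divides it; move -8/3*y**2*z**2 to the remainder.
  leading term x*y**2: subtract (1)·g_3 from -3/8*x*y**2 + 3*x*y*z - 3/4*y**3 + 7/3*y**2*z - 11/8*y**2 + 11*y*z + 32/3*z**2 + 32/3*z → 3*x*y*z + 10/3*y**2*z - 9/8*x*y - 9/4*y**2 + 11*y*z + 32/3*z**2 - 33/8*y + 20/3*z - 4
  leading term x*y*z: subtract (-3/8*y)·f_1 from 3*x*y*z + 10/3*y**2*z - 9/8*x*y - 9/4*y**2 + 11*y*z + 32/3*z**2 - 33/8*y + 20/3*z - 4 → 10/3*y**2*z + 11*y*z + 32/3*z**2 + 20/3*z - 4
  leading term y**2*z: no divisor's leading term divides it; move 10/3*y**2*z to the remainder.
  leading term y*z: no divisor's leading term divides it; move 11*y*z to the remainder.
  leading term z**2: no divisor's leading term divides it; move 32/3*z**2 to the remainder.
  leading term z: no divisor's leading term divides it; move 20/3*z to the remainder.
  leading term 1: no divisor's leading term divides it; move -4 to the remainder.
  remainder -2*y**3*z - 8/3*y**2*z**2 + 10/3*y**2*z + 11*y*z + 32/3*z**2 + 20/3*z - 4 ≠ 0; add g_4 = -2*y**3*z - 8/3*y**2*z**2 + 10/3*y**2*z + 11*y*z + 32/3*z**2 + 20/3*z - 4 to the basis.

The other S-polynomials (S(f_2,g_3), S(f_1,g_4), S(f_2,g_4), S(g_3,g_4)) all reduce to 0 modulo the current basis, so we have a Gröbner basis.
Inter-reduce: drop elements whose leading term is divisible by another's, tail-reduce, and make monic.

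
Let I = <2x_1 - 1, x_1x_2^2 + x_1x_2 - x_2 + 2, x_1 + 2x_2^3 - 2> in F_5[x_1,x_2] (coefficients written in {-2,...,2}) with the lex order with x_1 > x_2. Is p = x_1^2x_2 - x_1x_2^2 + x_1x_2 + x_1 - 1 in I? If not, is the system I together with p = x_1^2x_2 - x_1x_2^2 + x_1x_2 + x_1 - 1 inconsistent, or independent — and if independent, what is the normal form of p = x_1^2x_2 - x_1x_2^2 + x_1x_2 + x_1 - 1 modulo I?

First compute the reduced Gröbner basis of I by Buchberger's algorithm.
f_1 = 2x_1 - 1, LT = x_1.
f_2 = x_1x_2^2 + x_1x_2 - x_2 + 2, LT = x_1x_2^2.
f_3 = x_1 + 2x_2^3 - 2, LT = x_1.

S(f_1,f_2): lcm = x_1x_2^2. S = -x_1x_2 + 2x_2^2 + x_2 - 2.
  leading term x_1x_2: subtract (2x_2)·f_1 from -x_1x_2 + 2x_2^2 + x_2 - 2 → 2x_2^2 - 2x_2 - 2
  leading term x_2^2: no divisor's leading term divides it; move 2x_2^2 to the remainder.
  leading term x_2: no divisor's leading term divides it; move -2x_2 to the remainder.
  leading term 1: no divisor's leading term divides it; move -2 to the remainder.
  remainder 2x_2^2 - 2x_2 - 2 ≠ 0; add h_4 = 2x_2^2 - 2x_2 - 2 to the basis.

S(f_1,f_3): lcm = x_1. S = -2x_2^3 - 1.
  leading term x_2^3: subtract (-x_2)·h_4 from -2x_2^3 - 1 → -2x_2^2 - 2x_2 - 1
  leading term x_2^2: subtract (-1)·h_4 from -2x_2^2 - 2x_2 - 1 → x_2 + 2
  leading term x_2: no divisor's leading term divides it; move x_2 to the remainder.
  leading term 1: no divisor's leading term divides it; move 2 to the remainder.
  remainder x_2 + 2 ≠ 0; add h_5 = x_2 + 2 to the basis.

The other S-polynomials (S(f_2,f_3), S(f_1,h_4), S(f_2,h_4), S(f_3,h_4), S(f_1,h_5), S(f_2,h_5), S(f_3,h_5), S(h_4,h_5)) all reduce to 0 modulo the current basis, so we have a Gröbner basis.
Inter-reduce: drop elements whose leading term is divisible by another's, tail-reduce, and make monic.
Reduced Gröbner basis: {x_1 + 2, x_2 + 2}.
Label its elements g_1 = x_1 + 2, g_2 = x_2 + 2.

Reduce p = x_1^2x_2 - x_1x_2^2 + x_1x_2 + x_1 - 1 modulo G:
  leading term x_1^2x_2: subtract (x_1x_2)·g_1 from x_1^2x_2 - x_1x_2^2 + x_1x_2 + x_1 - 1 → -x_1x_2^2 - x_1x_2 + x_1 - 1
  leading term x_1x_2^2: subtract (-x_2^2)·g_1 from -x_1x_2^2 - x_1x_2 + x_1 - 1 → -x_1x_2 + x_1 + 2x_2^2 - 1
  leading term x_1x_2: subtract (-x_2)·g_1 from -x_1x_2 + x_1 + 2x_2^2 - 1 → x_1 + 2x_2^2 + 2x_2 - 1
  leading term x_1: subtract (1)·g_1 from x_1 + 2x_2^2 + 2x_2 - 1 → 2x_2^2 + 2x_2 + 2
  leading term x_2^2: subtract (2x_2)·g_2 from 2x_2^2 + 2x_2 + 2 → -2x_2 + 2
  leading term x_2: subtract (-2)·g_2 from -2x_2 + 2 → 1
  leading term 1: no divisor's leading term divides it; move 1 to the remainder.
  normal form = 1.
The normal form is nonzero, so p ∉ I. Since p minus its normal form lies in I, I + (p) = I + (r) where r = 1; decide whether this ideal is the whole ring.
Here r = 1 is a nonzero constant, hence a unit: 1 ∈ I + (p), the Gröbner basis of I + (p) is {1}, and the enlarged system has no common solution — adjoining p is inconsistent.

Adjoining x_1^2x_2 - x_1x_2^2 + x_1x_2 + x_1 - 1 makes the ideal the whole ring: the system is inconsistent.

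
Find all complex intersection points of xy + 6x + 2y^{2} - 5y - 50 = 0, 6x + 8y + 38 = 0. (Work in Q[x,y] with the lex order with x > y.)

{(-1, -4), (-151/3, 33)}

Compute a lex Gröbner basis by Buchberger's algorithm.
f_1 = xy + 6x + 2y^{2} - 5y - 50, LT = xy.
f_2 = 6x + 8y + 38, LT = x.

S(f_1,f_2): lcm = xy. S = 6x + \tfrac{2}{3}y^{2} - \tfrac{34}{3}y - 50.
  reduce S modulo (f_1, f_2):
  remainder \tfrac{2}{3}y^{2} - \tfrac{58}{3}y - 88 ≠ 0; add h_3 = \tfrac{2}{3}y^{2} - \tfrac{58}{3}y - 88 to the basis.

The other S-polynomials (S(f_1,h_3), S(f_2,h_3)) all reduce to 0 modulo the current basis, so we have a Gröbner basis.
Inter-reduce: drop elements whose leading term is divisible by another's, tail-reduce, and make monic.
Reduced Gröbner basis: {x + \tfrac{4}{3}y + \tfrac{19}{3}, y^{2} - 29y - 132}.

Elimination: the polynomial y^{2} - 29y - 132 lies in the elimination ideal for y, so y ∈ {-4, 33}. For each such y, the remaining basis elements (now univariate) give the rest of the solution.
  y = -4: the earlier basis element becomes x + 1 = 0, giving x = -1 — point (-1, -4).
  y = 33: the earlier basis element becomes x + \tfrac{151}{3} = 0, giving x = -151/3 — point (-151/3, 33).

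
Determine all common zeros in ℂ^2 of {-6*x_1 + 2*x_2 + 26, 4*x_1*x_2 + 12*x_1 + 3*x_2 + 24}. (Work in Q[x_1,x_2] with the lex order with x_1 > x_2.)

{(-5/12, -57/4), (3, -4)}

Compute a lex Gröbner basis by Buchberger's algorithm.
f_1 = -6*x_1 + 2*x_2 + 26, LT = x_1.
f_2 = 4*x_1*x_2 + 12*x_1 + 3*x_2 + 24, LT = x_1*x_2.

S(f_1,f_2): lcm = x_1*x_2. S = -3*x_1 - 1/3*x_2**2 - 61/12*x_2 - 6.
  leading term x_1: subtract (1/2)·f_1 from -3*x_1 - 1/3*x_2**2 - 61/12*x_2 - 6 → -1/3*x_2**2 - 73/12*x_2 - 19
  leading term x_2**2: no divisor's leading term divides it; move -1/3*x_2**2 to the remainder.
  leading term x_2: no divisor's leading term divides it; move -73/12*x_2 to the remainder.
  leading term 1: no divisor's leading term divides it; move -19 to the remainder.
  remainder -1/3*x_2**2 - 73/12*x_2 - 19 ≠ 0; add h_3 = -1/3*x_2**2 - 73/12*x_2 - 19 to the basis.

The other S-polynomials (S(f_1,h_3), S(f_2,h_3)) all reduce to 0 modulo the current basis, so we have a Gröbner basis.
Inter-reduce: drop elements whose leading term is divisible by another's, tail-reduce, and make monic.
Reduced Gröbner basis: {x_1 - 1/3*x_2 - 13/3, x_2**2 + 73/4*x_2 + 57}.

A lex Gröbner basis eliminates variables successively. Here x_2**2 + 73/4*x_2 + 57 depends only on x_2, with roots {-57/4, -4}; lifting each root through the earlier basis elements recovers the full solutions.
  x_2 = -57/4: the earlier basis element becomes x_1 + 5/12 = 0, giving x_1 = -5/12 — point (-5/12, -57/4).
  x_2 = -4: the earlier basis element becomes x_1 - 3 = 0, giving x_1 = 3 — point (3, -4).
Each listed point satisfies every original equation (direct substitution).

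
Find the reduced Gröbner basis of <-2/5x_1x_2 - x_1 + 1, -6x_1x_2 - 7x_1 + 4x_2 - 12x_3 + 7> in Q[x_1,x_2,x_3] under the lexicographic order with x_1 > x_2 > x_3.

G = {x_1 + 1/2x_2 - 3/2x_3 - 1, x_2^2 - 3x_2x_3 + 1/2x_2 - 15/2x_3}

This is the nonlinear analogue of row-reducing a linear system.

f_1 = -2/5x_1x_2 - x_1 + 1, LT = x_1x_2.
f_2 = -6x_1x_2 - 7x_1 + 4x_2 - 12x_3 + 7, LT = x_1x_2.

S(f_1,f_2): lcm = x_1x_2. S = 4/3x_1 + 2/3x_2 - 2x_3 - 4/3.
  reduce S modulo (f_1, f_2):
  remainder 4/3x_1 + 2/3x_2 - 2x_3 - 4/3 ≠ 0; add g_3 = 4/3x_1 + 2/3x_2 - 2x_3 - 4/3 to the basis.

S(f_1,g_3): lcm = x_1x_2. S = 5/2x_1 - 1/2x_2^2 + 3/2x_2x_3 + x_2 - 5/2.
  reduce S modulo (f_1, f_2, g_3):
  remainder -1/2x_2^2 + 3/2x_2x_3 - 1/4x_2 + 15/4x_3 ≠ 0; add g_4 = -1/2x_2^2 + 3/2x_2x_3 - 1/4x_2 + 15/4x_3 to the basis.

The other S-polynomials (S(f_2,g_3), S(f_1,g_4), S(f_2,g_4), S(g_3,g_4)) all reduce to 0 modulo the current basis, so we have a Gröbner basis.
Inter-reduce: drop elements whose leading term is divisible by another's, tail-reduce, and make monic.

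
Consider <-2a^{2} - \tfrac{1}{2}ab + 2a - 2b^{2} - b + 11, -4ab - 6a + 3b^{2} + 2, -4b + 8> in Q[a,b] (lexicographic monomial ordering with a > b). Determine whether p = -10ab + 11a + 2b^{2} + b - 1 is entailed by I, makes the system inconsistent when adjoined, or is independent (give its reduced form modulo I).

-10ab + 11a + 2b^{2} + b - 1 lies in I (it reduces to 0).

First compute the reduced Gröbner basis of I by Buchberger's algorithm.
f_1 = -2a^{2} - \tfrac{1}{2}ab + 2a - 2b^{2} - b + 11, LT = a^{2}.
f_2 = -4ab - 6a + 3b^{2} + 2, LT = ab.
f_3 = -4b + 8, LT = b.

S(f_1,f_2): lcm = a^{2}b. S = -\tfrac{3}{2}a^{2} + ab^{2} - ab + \tfrac{1}{2}a + b^{3} + \tfrac{1}{2}b^{2} - \tfrac{11}{2}b.
  leading term a^{2}: subtract (\tfrac{3}{4})·f_1 from -\tfrac{3}{2}a^{2} + ab^{2} - ab + \tfrac{1}{2}a + b^{3} + \tfrac{1}{2}b^{2} - \tfrac{11}{2}b → ab^{2} - \tfrac{5}{8}ab - a + b^{3} + 2b^{2} - \tfrac{19}{4}b - \tfrac{33}{4}
  leading term ab^{2}: subtract (-\tfrac{1}{4}b)·f_2 from ab^{2} - \tfrac{5}{8}ab - a + b^{3} + 2b^{2} - \tfrac{19}{4}b - \tfrac{33}{4} → -\tfrac{17}{8}ab - a + \tfrac{7}{4}b^{3} + 2b^{2} - \tfrac{17}{4}b - \tfrac{33}{4}
  leading term ab: subtract (\tfrac{17}{32})·f_2 from -\tfrac{17}{8}ab - a + \tfrac{7}{4}b^{3} + 2b^{2} - \tfrac{17}{4}b - \tfrac{33}{4} → \tfrac{35}{16}a + \tfrac{7}{4}b^{3} + \tfrac{13}{32}b^{2} - \tfrac{17}{4}b - \tfrac{149}{16}
  leading term a: no divisor's leading term divides it; move \tfrac{35}{16}a to the remainder.
  leading term b^{3}: subtract (-\tfrac{7}{16}b^{2})·f_3 from \tfrac{7}{4}b^{3} + \tfrac{13}{32}b^{2} - \tfrac{17}{4}b - \tfrac{149}{16} → \tfrac{125}{32}b^{2} - \tfrac{17}{4}b - \tfrac{149}{16}
  leading term b^{2}: subtract (-\tfrac{125}{128}b)·f_3 from \tfrac{125}{32}b^{2} - \tfrac{17}{4}b - \tfrac{149}{16} → \tfrac{57}{16}b - \tfrac{149}{16}
  leading term b: subtract (-\tfrac{57}{64})·f_3 from \tfrac{57}{16}b - \tfrac{149}{16} → -\tfrac{35}{16}
  leading term 1: no divisor's leading term divides it; move -\tfrac{35}{16} to the remainder.
  remainder \tfrac{35}{16}a - \tfrac{35}{16} ≠ 0; add h_4 = \tfrac{35}{16}a - \tfrac{35}{16} to the basis.

The other S-polynomials (S(f_1,f_3), S(f_2,f_3), S(f_1,h_4), S(f_2,h_4), S(f_3,h_4)) all reduce to 0 modulo the current basis, so we have a Gröbner basis.
Inter-reduce: drop elements whose leading term is divisible by another's, tail-reduce, and make monic.
Reduced Gröbner basis: {a - 1, b - 2}.
Label its elements g_1 = a - 1, g_2 = b - 2.

Reduce p = -10ab + 11a + 2b^{2} + b - 1 modulo G:
  leading term ab: subtract (-10b)·g_1 from -10ab + 11a + 2b^{2} + b - 1 → 11a + 2b^{2} - 9b - 1
  leading term a: subtract (11)·g_1 from 11a + 2b^{2} - 9b - 1 → 2b^{2} - 9b + 10
  leading term b^{2}: subtract (2b)·g_2 from 2b^{2} - 9b + 10 → -5b + 10
  leading term b: subtract (-5)·g_2 from -5b + 10 → 0
  normal form = 0.
Since the normal form is 0, p ∈ I.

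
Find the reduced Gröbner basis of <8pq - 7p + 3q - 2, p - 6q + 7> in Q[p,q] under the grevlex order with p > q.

G = {q^2 - 95/48q + 47/48, p - 6q + 7}

f_1 = 8pq - 7p + 3q - 2, LT = pq.
f_2 = p - 6q + 7, LT = p.

S(f_1,f_2): lcm = pq. S = 6q^2 - 7/8p - 53/8q - 1/4.
  reduce S modulo (f_1, f_2):
  remainder 6q^2 - 95/8q + 47/8 ≠ 0; add g_3 = 6q^2 - 95/8q + 47/8 to the basis.

The other S-polynomials (S(f_1,g_3), S(f_2,g_3)) all reduce to 0 modulo the current basis, so we have a Gröbner basis.
Inter-reduce: drop elements whose leading term is divisible by another's, tail-reduce, and make monic.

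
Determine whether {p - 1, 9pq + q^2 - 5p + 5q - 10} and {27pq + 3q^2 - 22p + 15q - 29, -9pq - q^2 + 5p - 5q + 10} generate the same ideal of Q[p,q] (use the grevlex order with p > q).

Since reduced Gröbner bases are canonical representatives of ideals under a given ordering, it suffices to compute and compare them.
Buchberger on the first generating set:
f_1 = p - 1, LT = p.
f_2 = 9pq + q^2 - 5p + 5q - 10, LT = pq.

S(f_1,f_2): lcm = pq. S = -1/9q^2 + 5/9p - 14/9q + 10/9.
  leading term q^2: no divisor's leading term divides it; move -1/9q^2 to the remainder.
  leading term p: subtract (5/9)·f_1 from 5/9p - 14/9q + 10/9 → -14/9q + 5/3
  leading term q: no divisor's leading term divides it; move -14/9q to the remainder.
  leading term 1: no divisor's leading term divides it; move 5/3 to the remainder.
  remainder -1/9q^2 - 14/9q + 5/3 ≠ 0; add g_3 = -1/9q^2 - 14/9q + 5/3 to the basis.

The other S-polynomials (S(f_1,g_3), S(f_2,g_3)) all reduce to 0 modulo the current basis, so we have a Gröbner basis.
Inter-reduce: drop elements whose leading term is divisible by another's, tail-reduce, and make monic.
Reduced Gröbner basis: {q^2 + 14q - 15, p - 1}.

Buchberger on the second generating set:
h_1 = 27pq + 3q^2 - 22p + 15q - 29, LT = pq.
h_2 = -9pq - q^2 + 5p - 5q + 10, LT = pq.

S(h_1,h_2): lcm = pq. S = -7/27p + 1/27.
  leading term p: no divisor's leading term divides it; move -7/27p to the remainder.
  leading term 1: no divisor's leading term divides it; move 1/27 to the remainder.
  remainder -7/27p + 1/27 ≠ 0; add k_3 = -7/27p + 1/27 to the basis.

S(h_1,k_3): lcm = pq. S = 1/9q^2 - 22/27p + 44/63q - 29/27.
  leading term q^2: no divisor's leading term divides it; move 1/9q^2 to the remainder.
  leading term p: subtract (22/7)·k_3 from -22/27p + 44/63q - 29/27 → 44/63q - 25/21
  leading term q: no divisor's leading term divides it; move 44/63q to the remainder.
  leading term 1: no divisor's leading term divides it; move -25/21 to the remainder.
  remainder 1/9q^2 + 44/63q - 25/21 ≠ 0; add k_4 = 1/9q^2 + 44/63q - 25/21 to the basis.

The other S-polynomials (S(h_2,k_3), S(h_1,k_4), S(h_2,k_4), S(k_3,k_4)) all reduce to 0 modulo the current basis, so we have a Gröbner basis.
Inter-reduce: drop elements whose leading term is divisible by another's, tail-reduce, and make monic.
Reduced Gröbner basis: {q^2 + 44/7q - 75/7, p - 1/7}.

Since the reduced bases disagree, the two ideals are not the same.

No, the ideals differ.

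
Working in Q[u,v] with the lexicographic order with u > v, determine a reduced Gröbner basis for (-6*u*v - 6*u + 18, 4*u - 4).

f_1 = -6*u*v - 6*u + 18, LT = u*v.
f_2 = 4*u - 4, LT = u.

S(f_1,f_2): lcm = u*v. S = u + v - 3.
  leading term u: subtract (1/4)·f_2 from u + v - 3 → v - 2
  leading term v: no divisor's leading term divides it; move v to the remainder.
  leading term 1: no divisor's leading term divides it; move -2 to the remainder.
  remainder v - 2 ≠ 0; add g_3 = v - 2 to the basis.

The other S-polynomials (S(f_1,g_3), S(f_2,g_3)) all reduce to 0 modulo the current basis, so we have a Gröbner basis.
Inter-reduce: drop elements whose leading term is divisible by another's, tail-reduce, and make monic.

G = {u - 1, v - 2}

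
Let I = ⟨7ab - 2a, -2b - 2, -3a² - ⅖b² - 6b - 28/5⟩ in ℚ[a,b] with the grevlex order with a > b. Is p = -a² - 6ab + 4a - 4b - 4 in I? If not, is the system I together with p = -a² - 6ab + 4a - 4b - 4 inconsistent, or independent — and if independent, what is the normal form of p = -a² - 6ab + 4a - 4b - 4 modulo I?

First compute the reduced Gröbner basis of I by Buchberger's algorithm.
f_1 = 7ab - 2a, LT = ab.
f_2 = -2b - 2, LT = b.
f_3 = -3a² - ⅖b² - 6b - 28/5, LT = a².

S(f_1,f_2): lcm = ab. S = -9/7a.
  leading term a: no divisor's leading term divides it; move -9/7a to the remainder.
  remainder -9/7a ≠ 0; add h_4 = -9/7a to the basis.

The other S-polynomials (S(f_1,f_3), S(f_2,f_3), S(f_1,h_4), S(f_2,h_4), S(f_3,h_4)) all reduce to 0 modulo the current basis, so we have a Gröbner basis.
Inter-reduce: drop elements whose leading term is divisible by another's, tail-reduce, and make monic.
Reduced Gröbner basis: {a, b + 1}.
Label its elements g_1 = a, g_2 = b + 1.

Reduce p = -a² - 6ab + 4a - 4b - 4 modulo G:
  leading term a²: subtract (-a)·g_1 from -a² - 6ab + 4a - 4b - 4 → -6ab + 4a - 4b - 4
  leading term ab: subtract (-6b)·g_1 from -6ab + 4a - 4b - 4 → 4a - 4b - 4
  leading term a: subtract (4)·g_1 from 4a - 4b - 4 → -4b - 4
  leading term b: subtract (-4)·g_2 from -4b - 4 → 0
  normal form = 0.
Since the normal form is 0, p ∈ I.

-a² - 6ab + 4a - 4b - 4 lies in I (it reduces to 0).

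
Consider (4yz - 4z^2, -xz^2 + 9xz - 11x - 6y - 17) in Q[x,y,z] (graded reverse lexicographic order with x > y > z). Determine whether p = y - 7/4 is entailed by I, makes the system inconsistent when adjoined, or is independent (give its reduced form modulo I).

y - 7/4 is independent of I; its normal form modulo I is y - 7/4.

First compute the reduced Gröbner basis of I by Buchberger's algorithm.
f_1 = 4yz - 4z^2, LT = yz.
f_2 = -xz^2 + 9xz - 11x - 6y - 17, LT = xz^2.

S(f_1,f_2): lcm = xyz^2. S = -xz^3 + 9xyz - 11xy - 6y^2 - 17y.
  leading term xz^3: subtract (z)·f_2 from -xz^3 + 9xyz - 11xy - 6y^2 - 17y → 9xyz - 9xz^2 - 11xy - 6y^2 + 11xz + 6yz - 17y + 17z
  leading term xyz: subtract (9/4x)·f_1 from 9xyz - 9xz^2 - 11xy - 6y^2 + 11xz + 6yz - 17y + 17z → -11xy - 6y^2 + 11xz + 6yz - 17y + 17z
  leading term xy: no divisor's leading term divides it; move -11xy to the remainder.
  leading term y^2: no divisor's leading term divides it; move -6y^2 to the remainder.
  leading term xz: no divisor's leading term divides it; move 11xz to the remainder.
  leading term yz: subtract (3/2)·f_1 from 6yz - 17y + 17z → 6z^2 - 17y + 17z
  leading term z^2: no divisor's leading term divides it; move 6z^2 to the remainder.
  leading term y: no divisor's leading term divides it; move -17y to the remainder.
  leading term z: no divisor's leading term divides it; move 17z to the remainder.
  remainder -11xy - 6y^2 + 11xz + 6z^2 - 17y + 17z ≠ 0; add h_3 = -11xy - 6y^2 + 11xz + 6z^2 - 17y + 17z to the basis.

The other S-polynomials (S(f_1,h_3), S(f_2,h_3)) all reduce to 0 modulo the current basis, so we have a Gröbner basis.
Inter-reduce: drop elements whose leading term is divisible by another's, tail-reduce, and make monic.
Reduced Gröbner basis: {xz^2 - 9xz + 11x + 6y + 17, xy + 6/11y^2 - xz - 6/11z^2 + 17/11y - 17/11z, yz - z^2}.
Label its elements g_1 = xz^2 - 9xz + 11x + 6y + 17, g_2 = xy + 6/11y^2 - xz - 6/11z^2 + 17/11y - 17/11z, g_3 = yz - z^2.

Reduce p = y - 7/4 modulo G:
  leading term y: no divisor's leading term divides it; move y to the remainder.
  leading term 1: no divisor's leading term divides it; move -7/4 to the remainder.
  normal form = y - 7/4.
The normal form is nonzero, so p ∉ I. Since p minus its normal form lies in I, I + (p) = I + (r) where r = y - 7/4; decide whether this ideal is the whole ring.
Run Buchberger on G together with r (pairs among the g_i already reduce to 0 since G is a Gröbner basis):
g_1 = xz^2 - 9xz + 11x + 6y + 17, LT = xz^2.
g_2 = xy + 6/11y^2 - xz - 6/11z^2 + 17/11y - 17/11z, LT = xy.
g_3 = yz - z^2, LT = yz.
r = y - 7/4, LT = y.

S(g_2,r): lcm = xy. S = 6/11y^2 - xz - 6/11z^2 + 7/4x + 17/11y - 17/11z.
  leading term y^2: subtract (6/11y)·r from 6/11y^2 - xz - 6/11z^2 + 7/4x + 17/11y - 17/11z → -xz - 6/11z^2 + 7/4x + 5/2y - 17/11z
  leading term xz: no divisor's leading term divides it; move -xz to the remainder.
  leading term z^2: no divisor's leading term divides it; move -6/11z^2 to the remainder.
  leading term x: no divisor's leading term divides it; move 7/4x to the remainder.
  leading term y: subtract (5/2)·r from 5/2y - 17/11z → -17/11z + 35/8
  leading term z: no divisor's leading term divides it; move -17/11z to the remainder.
  leading term 1: no divisor's leading term divides it; move 35/8 to the remainder.
  remainder -xz - 6/11z^2 + 7/4x - 17/11z + 35/8 ≠ 0; add m_5 = -xz - 6/11z^2 + 7/4x - 17/11z + 35/8 to the basis.

S(g_3,r): lcm = yz. S = -z^2 + 7/4z.
  leading term z^2: no divisor's leading term divides it; move -z^2 to the remainder.
  leading term z: no divisor's leading term divides it; move 7/4z to the remainder.
  remainder -z^2 + 7/4z ≠ 0; add m_6 = -z^2 + 7/4z to the basis.

S(g_1,m_5): lcm = xz^2. S = -6/11z^3 - 29/4xz - 17/11z^2 + 11x + 6y + 35/8z + 17.
  leading term z^3: subtract (6/11z)·m_6 from -6/11z^3 - 29/4xz - 17/11z^2 + 11x + 6y + 35/8z + 17 → -29/4xz - 5/2z^2 + 11x + 6y + 35/8z + 17
  leading term xz: subtract (29/4)·m_5 from -29/4xz - 5/2z^2 + 11x + 6y + 35/8z + 17 → 16/11z^2 - 27/16x + 6y + 1371/88z - 471/32
  leading term z^2: subtract (-16/11)·m_6 from 16/11z^2 - 27/16x + 6y + 1371/88z - 471/32 → -27/16x + 6y + 145/8z - 471/32
  leading term x: no divisor's leading term divides it; move -27/16x to the remainder.
  leading term y: subtract (6)·r from 6y + 145/8z - 471/32 → 145/8z - 135/32
  leading term z: no divisor's leading term divides it; move 145/8z to the remainder.
  leading term 1: no divisor's leading term divides it; move -135/32 to the remainder.
  remainder -27/16x + 145/8z - 135/32 ≠ 0; add m_7 = -27/16x + 145/8z - 135/32 to the basis.

The other S-polynomials (S(g_1,g_2), S(g_1,g_3), S(g_1,r), S(g_2,g_3), S(g_2,m_5), S(g_3,m_5), S(r,m_5), S(g_1,m_6), S(g_2,m_6), S(g_3,m_6), S(r,m_6), S(m_5,m_6), S(g_1,m_7), S(g_2,m_7), S(g_3,m_7), S(r,m_7), S(m_5,m_7), S(m_6,m_7)) all reduce to 0 modulo the current basis, so we have a Gröbner basis.
Inter-reduce: drop elements whose leading term is divisible by another's, tail-reduce, and make monic.
Reduced Gröbner basis: {z^2 - 7/4z, x - 290/27z + 5/2, y - 7/4}.
The reduced Gröbner basis of I + (p) is {z^2 - 7/4z, x - 290/27z + 5/2, y - 7/4} ≠ {1}, a proper ideal, so the enlarged system stays consistent: p is independent of I, with normal form y - 7/4.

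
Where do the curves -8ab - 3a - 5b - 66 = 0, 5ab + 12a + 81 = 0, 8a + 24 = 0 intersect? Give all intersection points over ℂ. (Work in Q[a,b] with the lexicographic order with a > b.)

Compute a lex Gröbner basis by Buchberger's algorithm.
f_1 = -8ab - 3a - 5b - 66, LT = ab.
f_2 = 5ab + 12a + 81, LT = ab.
f_3 = 8a + 24, LT = a.

S(f_1,f_2): lcm = ab. S = -81/40a + 5/8b - 159/20.
  leading term a: subtract (-81/320)·f_3 from -81/40a + 5/8b - 159/20 → 5/8b - 15/8
  leading term b: no divisor's leading term divides it; move 5/8b to the remainder.
  leading term 1: no divisor's leading term divides it; move -15/8 to the remainder.
  remainder 5/8b - 15/8 ≠ 0; add h_4 = 5/8b - 15/8 to the basis.

S(f_1,f_3): lcm = ab. S = 3/8a - 19/8b + 33/4.
  leading term a: subtract (3/64)·f_3 from 3/8a - 19/8b + 33/4 → -19/8b + 57/8
  leading term b: subtract (-19/5)·h_4 from -19/8b + 57/8 → 0
  remainder 0.

S(f_2,f_3): lcm = ab. S = 12/5a - 3b + 81/5.
  leading term a: subtract (3/10)·f_3 from 12/5a - 3b + 81/5 → -3b + 9
  leading term b: subtract (-24/5)·h_4 from -3b + 9 → 0
  remainder 0.

S(f_1,h_4): lcm = ab. S = 27/8a + 5/8b + 33/4.
  leading term a: subtract (27/64)·f_3 from 27/8a + 5/8b + 33/4 → 5/8b - 15/8
  leading term b: subtract (1)·h_4 from 5/8b - 15/8 → 0
  remainder 0.

S(f_2,h_4): lcm = ab. S = 27/5a + 81/5.
  leading term a: subtract (27/40)·f_3 from 27/5a + 81/5 → 0
  remainder 0.

S(f_3,h_4): leading monomials are coprime, so the S-polynomial reduces to 0 (Buchberger's first criterion).
Every S-polynomial of the final basis reduces to 0, so we have a Gröbner basis.
Inter-reduce: drop elements whose leading term is divisible by another's, tail-reduce, and make monic.
Reduced Gröbner basis: {a + 3, b - 3}.

From the last basis element, b - 3 = 0, so b takes values in {3}. Each choice, substituted upward through the basis, yields the corresponding point(s) of the solution set.
  b = 3: the earlier basis element becomes a + 3 = 0, giving a = -3 — point (-3, 3).

{(-3, 3)}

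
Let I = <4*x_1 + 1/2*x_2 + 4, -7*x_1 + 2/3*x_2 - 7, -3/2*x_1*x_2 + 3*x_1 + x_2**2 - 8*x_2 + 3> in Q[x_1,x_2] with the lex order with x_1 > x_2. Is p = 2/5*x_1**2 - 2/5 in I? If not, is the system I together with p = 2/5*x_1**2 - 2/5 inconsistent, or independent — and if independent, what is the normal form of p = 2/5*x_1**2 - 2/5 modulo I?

First compute the reduced Gröbner basis of I by Buchberger's algorithm.
f_1 = 4*x_1 + 1/2*x_2 + 4, LT = x_1.
f_2 = -7*x_1 + 2/3*x_2 - 7, LT = x_1.
f_3 = -3/2*x_1*x_2 + 3*x_1 + x_2**2 - 8*x_2 + 3, LT = x_1*x_2.

S(f_1,f_2): lcm = x_1. S = 37/168*x_2.
  reduce S modulo (f_1, f_2, f_3):
  remainder 37/168*x_2 ≠ 0; add h_4 = 37/168*x_2 to the basis.

The other S-polynomials (S(f_1,f_3), S(f_2,f_3), S(f_1,h_4), S(f_2,h_4), S(f_3,h_4)) all reduce to 0 modulo the current basis, so we have a Gröbner basis.
Inter-reduce: drop elements whose leading term is divisible by another's, tail-reduce, and make monic.
Reduced Gröbner basis: {x_1 + 1, x_2}.
Label its elements g_1 = x_1 + 1, g_2 = x_2.

Reduce p = 2/5*x_1**2 - 2/5 modulo G:
  leading term x_1**2: subtract (2/5*x_1)·g_1 from 2/5*x_1**2 - 2/5 → -2/5*x_1 - 2/5
  leading term x_1: subtract (-2/5)·g_1 from -2/5*x_1 - 2/5 → 0
  normal form = 0.
Since the normal form is 0, p ∈ I.

2/5*x_1**2 - 2/5 lies in I (it reduces to 0).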